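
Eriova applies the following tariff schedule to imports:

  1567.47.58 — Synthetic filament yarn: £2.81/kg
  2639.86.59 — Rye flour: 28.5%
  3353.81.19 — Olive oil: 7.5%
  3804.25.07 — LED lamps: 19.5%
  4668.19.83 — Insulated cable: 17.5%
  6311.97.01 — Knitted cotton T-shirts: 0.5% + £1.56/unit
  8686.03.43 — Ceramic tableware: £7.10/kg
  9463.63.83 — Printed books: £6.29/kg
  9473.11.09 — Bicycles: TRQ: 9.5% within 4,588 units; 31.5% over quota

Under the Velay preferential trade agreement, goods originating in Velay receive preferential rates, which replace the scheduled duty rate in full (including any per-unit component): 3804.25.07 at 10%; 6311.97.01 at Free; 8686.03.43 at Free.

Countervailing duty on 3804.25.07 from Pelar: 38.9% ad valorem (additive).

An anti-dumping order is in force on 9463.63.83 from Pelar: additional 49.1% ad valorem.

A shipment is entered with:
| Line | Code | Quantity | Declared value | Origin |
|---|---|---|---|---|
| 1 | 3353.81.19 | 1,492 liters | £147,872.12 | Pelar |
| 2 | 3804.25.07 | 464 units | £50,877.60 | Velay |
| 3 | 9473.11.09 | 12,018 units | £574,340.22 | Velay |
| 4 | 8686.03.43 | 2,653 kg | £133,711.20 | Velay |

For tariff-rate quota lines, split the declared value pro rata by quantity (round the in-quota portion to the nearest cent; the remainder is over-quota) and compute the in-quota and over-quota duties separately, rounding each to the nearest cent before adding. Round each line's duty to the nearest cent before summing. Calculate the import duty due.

Line 1 (3353.81.19, Pelar, 1,492 liters, £147,872.12):
Base rate for 3353.81.19 is 7.5%.
Duty = £147,872.12 × 7.5% = £11,090.41.
Line 2 (3804.25.07, Velay, 464 units, £50,877.60):
Base rate for 3804.25.07 is 19.5%.
Origin Velay qualifies under the Eriova–Velay agreement and 3804.25.07 is covered: preferential rate 10% applies instead.
The additional-duty order on 3804.25.07 targets Pelar, not Velay; it does not apply.
Duty = £50,877.60 × 10% = £5,087.76.
Line 3 (9473.11.09, Velay, 12,018 units, £574,340.22):
Code 9473.11.09 is under a tariff-rate quota (threshold 4,588 units). In-quota: 4,588 units at 9.5%; over-quota: 7,430 units at 31.5%.
Pro-rata value split: in-quota = £574,340.22 × 4,588/12,018 = £219,260.52; over-quota = £574,340.22 − £219,260.52 = £355,079.70.
In-quota duty = £219,260.52 × 9.5% = £20,829.75. Over-quota duty = £355,079.70 × 31.5% = £111,850.11.
Line duty = £20,829.75 + £111,850.11 = £132,679.86.
Line 4 (8686.03.43, Velay, 2,653 kg, £133,711.20):
Base rate for 8686.03.43 is £7.10/kg.
Origin Velay qualifies under the Eriova–Velay agreement and 8686.03.43 is covered: preferential rate Free applies instead.
Duty = £133,711.20 × 0% = £0.00.
Total = £11,090.41 + £5,087.76 + £132,679.86 + £0.00 = £148,858.03.

£148,858.03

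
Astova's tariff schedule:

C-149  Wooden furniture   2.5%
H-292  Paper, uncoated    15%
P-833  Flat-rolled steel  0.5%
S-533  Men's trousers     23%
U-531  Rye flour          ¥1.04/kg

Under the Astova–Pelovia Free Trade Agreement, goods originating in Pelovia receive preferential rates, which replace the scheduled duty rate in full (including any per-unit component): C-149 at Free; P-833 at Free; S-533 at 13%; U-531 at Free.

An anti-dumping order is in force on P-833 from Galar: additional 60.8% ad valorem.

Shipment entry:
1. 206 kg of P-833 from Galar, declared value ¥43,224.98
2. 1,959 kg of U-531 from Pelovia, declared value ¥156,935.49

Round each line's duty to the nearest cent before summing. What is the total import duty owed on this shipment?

¥26,496.91

Line 1 (P-833, Galar, 206 kg, ¥43,224.98):
Base rate for P-833 is 0.5%.
P-833 has an FTA preferential rate, but origin Galar is not Pelovia; base rate stands.
Additional duty on P-833 from Galar: +60.8%. Applied ad valorem rate: 0.5% + 60.8% = 61.3%.
Duty = ¥43,224.98 × 61.3% = ¥26,496.91.
Line 2 (U-531, Pelovia, 1,959 kg, ¥156,935.49):
Base rate for U-531 is ¥1.04/kg.
Origin Pelovia qualifies under the Astova–Pelovia agreement and U-531 is covered: preferential rate Free applies instead.
Duty = ¥156,935.49 × 0% = ¥0.00.
Total = ¥26,496.91 + ¥0.00 = ¥26,496.91.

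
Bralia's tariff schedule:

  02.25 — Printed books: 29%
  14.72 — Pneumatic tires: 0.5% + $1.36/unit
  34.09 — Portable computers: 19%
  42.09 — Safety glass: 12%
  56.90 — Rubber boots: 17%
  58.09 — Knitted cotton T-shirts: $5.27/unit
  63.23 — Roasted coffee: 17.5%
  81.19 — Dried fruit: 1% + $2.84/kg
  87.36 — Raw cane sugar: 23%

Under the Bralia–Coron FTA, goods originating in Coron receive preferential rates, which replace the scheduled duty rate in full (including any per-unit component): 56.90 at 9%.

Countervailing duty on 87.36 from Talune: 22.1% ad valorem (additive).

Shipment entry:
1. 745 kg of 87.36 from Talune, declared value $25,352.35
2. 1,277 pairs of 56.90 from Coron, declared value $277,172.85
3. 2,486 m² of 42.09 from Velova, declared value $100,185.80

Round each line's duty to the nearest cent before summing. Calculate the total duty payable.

Line 1 (87.36, Talune, 745 kg, $25,352.35):
Base rate for 87.36 is 23%.
Additional duty on 87.36 from Talune: +22.1%. Applied ad valorem rate: 23% + 22.1% = 45.1%.
Duty = $25,352.35 × 45.1% = $11,433.91.
Line 2 (56.90, Coron, 1,277 pairs, $277,172.85):
Base rate for 56.90 is 17%.
Origin Coron qualifies under the Bralia–Coron agreement and 56.90 is covered: preferential rate 9% applies instead.
Duty = $277,172.85 × 9% = $24,945.56.
Line 3 (42.09, Velova, 2,486 m², $100,185.80):
Base rate for 42.09 is 12%.
Duty = $100,185.80 × 12% = $12,022.30.
Total = $11,433.91 + $24,945.56 + $12,022.30 = $48,401.77.

$48,401.77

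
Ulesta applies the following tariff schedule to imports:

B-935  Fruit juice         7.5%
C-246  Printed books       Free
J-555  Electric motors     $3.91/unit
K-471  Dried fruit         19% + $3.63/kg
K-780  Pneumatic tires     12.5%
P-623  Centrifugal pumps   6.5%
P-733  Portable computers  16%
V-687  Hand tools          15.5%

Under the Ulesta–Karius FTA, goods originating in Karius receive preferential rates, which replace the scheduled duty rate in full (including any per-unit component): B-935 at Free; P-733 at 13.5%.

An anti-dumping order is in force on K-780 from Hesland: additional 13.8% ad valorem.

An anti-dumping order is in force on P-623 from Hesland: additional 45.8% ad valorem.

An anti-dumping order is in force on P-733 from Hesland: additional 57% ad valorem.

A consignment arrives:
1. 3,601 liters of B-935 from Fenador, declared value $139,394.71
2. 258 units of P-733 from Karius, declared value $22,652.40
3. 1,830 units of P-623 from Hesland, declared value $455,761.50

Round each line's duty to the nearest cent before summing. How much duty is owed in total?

$251,875.93

Line 1 (B-935, Fenador, 3,601 liters, $139,394.71):
Base rate for B-935 is 7.5%.
B-935 has an FTA preferential rate, but origin Fenador is not Karius; base rate stands.
Duty = $139,394.71 × 7.5% = $10,454.60.
Line 2 (P-733, Karius, 258 units, $22,652.40):
Base rate for P-733 is 16%.
Origin Karius qualifies under the Ulesta–Karius agreement and P-733 is covered: preferential rate 13.5% applies instead.
The additional-duty order on P-733 targets Hesland, not Karius; it does not apply.
Duty = $22,652.40 × 13.5% = $3,058.07.
Line 3 (P-623, Hesland, 1,830 units, $455,761.50):
Base rate for P-623 is 6.5%.
Additional duty on P-623 from Hesland: +45.8%. Applied ad valorem rate: 6.5% + 45.8% = 52.3%.
Duty = $455,761.50 × 52.3% = $238,363.26.
Total = $10,454.60 + $3,058.07 + $238,363.26 = $251,875.93.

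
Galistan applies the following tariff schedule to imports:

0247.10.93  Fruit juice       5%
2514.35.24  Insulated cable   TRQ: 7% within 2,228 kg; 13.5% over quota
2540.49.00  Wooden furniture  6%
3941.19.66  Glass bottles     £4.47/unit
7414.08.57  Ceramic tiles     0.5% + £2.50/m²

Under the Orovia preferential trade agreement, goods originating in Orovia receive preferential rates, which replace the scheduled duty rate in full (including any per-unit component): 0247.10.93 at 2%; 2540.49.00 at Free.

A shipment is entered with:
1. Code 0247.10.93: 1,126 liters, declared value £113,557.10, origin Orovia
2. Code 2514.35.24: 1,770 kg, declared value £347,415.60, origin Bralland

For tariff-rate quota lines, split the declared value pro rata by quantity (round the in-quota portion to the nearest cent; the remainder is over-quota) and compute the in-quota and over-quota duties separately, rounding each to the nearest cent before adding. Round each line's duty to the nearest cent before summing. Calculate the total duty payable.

Line 1 (0247.10.93, Orovia, 1,126 liters, £113,557.10):
Base rate for 0247.10.93 is 5%.
Origin Orovia qualifies under the Galistan–Orovia agreement and 0247.10.93 is covered: preferential rate 2% applies instead.
Duty = £113,557.10 × 2% = £2,271.14.
Line 2 (2514.35.24, Bralland, 1,770 kg, £347,415.60):
Code 2514.35.24 is under a tariff-rate quota (threshold 2,228 kg). Quantity 1,770 kg is within the quota, so the in-quota rate 7% applies to the full value.
Duty = £347,415.60 × 7% = £24,319.09.
Total = £2,271.14 + £24,319.09 = £26,590.23.

£26,590.23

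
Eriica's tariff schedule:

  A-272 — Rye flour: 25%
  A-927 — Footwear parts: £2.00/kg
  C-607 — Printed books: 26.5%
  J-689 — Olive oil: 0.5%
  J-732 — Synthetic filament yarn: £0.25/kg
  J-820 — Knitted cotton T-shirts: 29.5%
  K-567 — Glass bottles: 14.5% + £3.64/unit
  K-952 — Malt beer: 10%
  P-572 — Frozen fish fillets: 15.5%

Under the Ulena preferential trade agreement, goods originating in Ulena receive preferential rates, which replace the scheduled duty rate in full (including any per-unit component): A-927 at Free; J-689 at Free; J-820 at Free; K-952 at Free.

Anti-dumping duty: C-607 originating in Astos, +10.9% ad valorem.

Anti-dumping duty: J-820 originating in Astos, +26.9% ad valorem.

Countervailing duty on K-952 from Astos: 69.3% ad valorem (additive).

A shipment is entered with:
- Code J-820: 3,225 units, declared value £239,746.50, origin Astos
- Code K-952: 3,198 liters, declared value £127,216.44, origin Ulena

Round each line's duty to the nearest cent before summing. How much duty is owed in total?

Line 1 (J-820, Astos, 3,225 units, £239,746.50):
Base rate for J-820 is 29.5%.
J-820 has an FTA preferential rate, but origin Astos is not Ulena; base rate stands.
Additional duty on J-820 from Astos: +26.9%. Applied ad valorem rate: 29.5% + 26.9% = 56.4%.
Duty = £239,746.50 × 56.4% = £135,217.03.
Line 2 (K-952, Ulena, 3,198 liters, £127,216.44):
Base rate for K-952 is 10%.
Origin Ulena qualifies under the Eriica–Ulena agreement and K-952 is covered: preferential rate Free applies instead.
The additional-duty order on K-952 targets Astos, not Ulena; it does not apply.
Duty = £127,216.44 × 0% = £0.00.
Total = £135,217.03 + £0.00 = £135,217.03.

£135,217.03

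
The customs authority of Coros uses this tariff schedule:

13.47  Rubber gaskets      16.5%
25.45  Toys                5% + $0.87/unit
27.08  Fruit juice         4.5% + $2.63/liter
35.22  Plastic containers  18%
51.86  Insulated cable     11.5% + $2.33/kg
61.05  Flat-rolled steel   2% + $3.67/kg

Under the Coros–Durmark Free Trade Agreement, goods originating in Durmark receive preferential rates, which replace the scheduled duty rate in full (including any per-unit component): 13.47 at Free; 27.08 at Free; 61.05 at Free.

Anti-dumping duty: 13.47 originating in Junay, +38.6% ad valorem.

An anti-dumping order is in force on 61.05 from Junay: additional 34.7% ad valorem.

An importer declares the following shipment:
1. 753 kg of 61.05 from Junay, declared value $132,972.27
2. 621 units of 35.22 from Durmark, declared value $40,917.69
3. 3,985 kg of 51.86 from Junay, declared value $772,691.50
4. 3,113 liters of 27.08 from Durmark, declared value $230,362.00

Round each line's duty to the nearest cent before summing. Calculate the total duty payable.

$157,074.08

Line 1 (61.05, Junay, 753 kg, $132,972.27):
Base rate for 61.05 is 2% + $3.67/kg.
61.05 has an FTA preferential rate, but origin Junay is not Durmark; base rate stands.
Additional duty on 61.05 from Junay: +34.7%. Applied ad valorem rate: 2% + 34.7% = 36.7%.
Duty = $132,972.27 × 36.7% + 753 × $3.67 = $51,564.33.
Line 2 (35.22, Durmark, 621 units, $40,917.69):
Base rate for 35.22 is 18%.
Origin Durmark is the FTA partner but 35.22 is not on the preference list; base rate stands.
Duty = $40,917.69 × 18% = $7,365.18.
Line 3 (51.86, Junay, 3,985 kg, $772,691.50):
Base rate for 51.86 is 11.5% + $2.33/kg.
Duty = $772,691.50 × 11.5% + 3,985 × $2.33 = $98,144.57.
Line 4 (27.08, Durmark, 3,113 liters, $230,362.00):
Base rate for 27.08 is 4.5% + $2.63/liter.
Origin Durmark qualifies under the Coros–Durmark agreement and 27.08 is covered: preferential rate Free applies instead.
Duty = $230,362.00 × 0% = $0.00.
Total = $51,564.33 + $7,365.18 + $98,144.57 + $0.00 = $157,074.08.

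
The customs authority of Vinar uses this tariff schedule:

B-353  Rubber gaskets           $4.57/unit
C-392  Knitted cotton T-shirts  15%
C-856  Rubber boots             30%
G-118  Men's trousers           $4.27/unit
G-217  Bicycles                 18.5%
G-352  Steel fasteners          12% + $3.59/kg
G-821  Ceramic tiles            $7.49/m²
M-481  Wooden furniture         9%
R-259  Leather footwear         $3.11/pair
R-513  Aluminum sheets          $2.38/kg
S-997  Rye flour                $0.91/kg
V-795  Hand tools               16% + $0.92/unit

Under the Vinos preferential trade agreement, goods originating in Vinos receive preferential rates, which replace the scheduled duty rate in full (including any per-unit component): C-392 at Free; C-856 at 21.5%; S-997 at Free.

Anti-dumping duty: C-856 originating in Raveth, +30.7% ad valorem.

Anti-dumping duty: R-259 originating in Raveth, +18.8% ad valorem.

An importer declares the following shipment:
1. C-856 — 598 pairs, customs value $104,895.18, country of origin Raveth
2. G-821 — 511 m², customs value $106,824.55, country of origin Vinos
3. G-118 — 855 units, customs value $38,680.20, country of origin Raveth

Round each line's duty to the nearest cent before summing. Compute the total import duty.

$71,149.61

Line 1 (C-856, Raveth, 598 pairs, $104,895.18):
Base rate for C-856 is 30%.
C-856 has an FTA preferential rate, but origin Raveth is not Vinos; base rate stands.
Additional duty on C-856 from Raveth: +30.7%. Applied ad valorem rate: 30% + 30.7% = 60.7%.
Duty = $104,895.18 × 60.7% = $63,671.37.
Line 2 (G-821, Vinos, 511 m², $106,824.55):
Base rate for G-821 is $7.49/m².
Origin Vinos is the FTA partner but G-821 is not on the preference list; base rate stands.
Duty = 511 × $7.49 = $3,827.39.
Line 3 (G-118, Raveth, 855 units, $38,680.20):
Base rate for G-118 is $4.27/unit.
Duty = 855 × $4.27 = $3,650.85.
Total = $63,671.37 + $3,827.39 + $3,650.85 = $71,149.61.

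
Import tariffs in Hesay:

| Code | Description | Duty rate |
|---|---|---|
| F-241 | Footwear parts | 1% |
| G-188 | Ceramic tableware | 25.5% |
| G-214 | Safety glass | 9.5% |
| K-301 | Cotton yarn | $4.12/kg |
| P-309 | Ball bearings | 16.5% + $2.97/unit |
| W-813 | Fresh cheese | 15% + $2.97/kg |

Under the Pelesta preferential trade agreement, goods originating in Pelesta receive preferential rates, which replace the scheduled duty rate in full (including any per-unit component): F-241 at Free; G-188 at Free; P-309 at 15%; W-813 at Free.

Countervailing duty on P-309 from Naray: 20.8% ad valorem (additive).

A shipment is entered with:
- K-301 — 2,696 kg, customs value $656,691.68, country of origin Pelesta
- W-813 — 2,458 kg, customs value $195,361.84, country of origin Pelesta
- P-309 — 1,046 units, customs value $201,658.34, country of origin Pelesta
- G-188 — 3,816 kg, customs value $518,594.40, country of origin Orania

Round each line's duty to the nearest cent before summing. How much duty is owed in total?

Line 1 (K-301, Pelesta, 2,696 kg, $656,691.68):
Base rate for K-301 is $4.12/kg.
Origin Pelesta is the FTA partner but K-301 is not on the preference list; base rate stands.
Duty = 2,696 × $4.12 = $11,107.52.
Line 2 (W-813, Pelesta, 2,458 kg, $195,361.84):
Base rate for W-813 is 15% + $2.97/kg.
Origin Pelesta qualifies under the Hesay–Pelesta agreement and W-813 is covered: preferential rate Free applies instead.
Duty = $195,361.84 × 0% = $0.00.
Line 3 (P-309, Pelesta, 1,046 units, $201,658.34):
Base rate for P-309 is 16.5% + $2.97/unit.
Origin Pelesta qualifies under the Hesay–Pelesta agreement and P-309 is covered: preferential rate 15% applies instead.
The additional-duty order on P-309 targets Naray, not Pelesta; it does not apply.
Duty = $201,658.34 × 15% = $30,248.75.
Line 4 (G-188, Orania, 3,816 kg, $518,594.40):
Base rate for G-188 is 25.5%.
G-188 has an FTA preferential rate, but origin Orania is not Pelesta; base rate stands.
Duty = $518,594.40 × 25.5% = $132,241.57.
Total = $11,107.52 + $0.00 + $30,248.75 + $132,241.57 = $173,597.84.

$173,597.84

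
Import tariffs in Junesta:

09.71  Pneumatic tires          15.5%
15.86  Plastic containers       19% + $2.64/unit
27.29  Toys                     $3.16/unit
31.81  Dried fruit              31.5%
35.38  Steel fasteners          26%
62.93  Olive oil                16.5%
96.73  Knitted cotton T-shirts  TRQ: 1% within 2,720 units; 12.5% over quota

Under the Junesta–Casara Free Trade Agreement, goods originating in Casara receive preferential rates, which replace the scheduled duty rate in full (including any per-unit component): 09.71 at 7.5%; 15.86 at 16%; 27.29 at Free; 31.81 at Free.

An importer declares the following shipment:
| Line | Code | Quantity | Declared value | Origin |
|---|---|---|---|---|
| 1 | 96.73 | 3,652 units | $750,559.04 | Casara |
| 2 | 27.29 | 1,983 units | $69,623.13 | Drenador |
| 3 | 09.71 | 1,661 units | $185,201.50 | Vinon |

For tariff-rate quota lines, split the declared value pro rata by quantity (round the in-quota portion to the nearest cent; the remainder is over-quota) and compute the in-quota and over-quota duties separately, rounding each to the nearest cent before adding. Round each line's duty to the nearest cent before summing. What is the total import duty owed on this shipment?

Line 1 (96.73, Casara, 3,652 units, $750,559.04):
Code 96.73 is under a tariff-rate quota (threshold 2,720 units). In-quota: 2,720 units at 1%; over-quota: 932 units at 12.5%.
Pro-rata value split: in-quota = $750,559.04 × 2,720/3,652 = $559,014.40; over-quota = $750,559.04 − $559,014.40 = $191,544.64.
In-quota duty = $559,014.40 × 1% = $5,590.14. Over-quota duty = $191,544.64 × 12.5% = $23,943.08.
Line duty = $5,590.14 + $23,943.08 = $29,533.22.
Line 2 (27.29, Drenador, 1,983 units, $69,623.13):
Base rate for 27.29 is $3.16/unit.
27.29 has an FTA preferential rate, but origin Drenador is not Casara; base rate stands.
Duty = 1,983 × $3.16 = $6,266.28.
Line 3 (09.71, Vinon, 1,661 units, $185,201.50):
Base rate for 09.71 is 15.5%.
09.71 has an FTA preferential rate, but origin Vinon is not Casara; base rate stands.
Duty = $185,201.50 × 15.5% = $28,706.23.
Total = $29,533.22 + $6,266.28 + $28,706.23 = $64,505.73.

$64,505.73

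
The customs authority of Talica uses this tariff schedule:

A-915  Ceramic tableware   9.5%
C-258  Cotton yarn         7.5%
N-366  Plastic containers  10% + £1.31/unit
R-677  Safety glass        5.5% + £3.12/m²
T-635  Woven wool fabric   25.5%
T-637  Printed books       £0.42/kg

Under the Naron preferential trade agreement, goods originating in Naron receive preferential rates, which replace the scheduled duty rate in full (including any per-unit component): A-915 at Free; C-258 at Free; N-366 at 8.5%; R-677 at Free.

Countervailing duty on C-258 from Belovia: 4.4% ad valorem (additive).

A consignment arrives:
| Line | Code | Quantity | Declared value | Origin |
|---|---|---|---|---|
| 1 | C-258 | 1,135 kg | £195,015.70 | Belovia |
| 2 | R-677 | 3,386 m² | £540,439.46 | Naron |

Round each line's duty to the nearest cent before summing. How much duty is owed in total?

£23,206.87

Line 1 (C-258, Belovia, 1,135 kg, £195,015.70):
Base rate for C-258 is 7.5%.
C-258 has an FTA preferential rate, but origin Belovia is not Naron; base rate stands.
Additional duty on C-258 from Belovia: +4.4%. Applied ad valorem rate: 7.5% + 4.4% = 11.9%.
Duty = £195,015.70 × 11.9% = £23,206.87.
Line 2 (R-677, Naron, 3,386 m², £540,439.46):
Base rate for R-677 is 5.5% + £3.12/m².
Origin Naron qualifies under the Talica–Naron agreement and R-677 is covered: preferential rate Free applies instead.
Duty = £540,439.46 × 0% = £0.00.
Total = £23,206.87 + £0.00 = £23,206.87.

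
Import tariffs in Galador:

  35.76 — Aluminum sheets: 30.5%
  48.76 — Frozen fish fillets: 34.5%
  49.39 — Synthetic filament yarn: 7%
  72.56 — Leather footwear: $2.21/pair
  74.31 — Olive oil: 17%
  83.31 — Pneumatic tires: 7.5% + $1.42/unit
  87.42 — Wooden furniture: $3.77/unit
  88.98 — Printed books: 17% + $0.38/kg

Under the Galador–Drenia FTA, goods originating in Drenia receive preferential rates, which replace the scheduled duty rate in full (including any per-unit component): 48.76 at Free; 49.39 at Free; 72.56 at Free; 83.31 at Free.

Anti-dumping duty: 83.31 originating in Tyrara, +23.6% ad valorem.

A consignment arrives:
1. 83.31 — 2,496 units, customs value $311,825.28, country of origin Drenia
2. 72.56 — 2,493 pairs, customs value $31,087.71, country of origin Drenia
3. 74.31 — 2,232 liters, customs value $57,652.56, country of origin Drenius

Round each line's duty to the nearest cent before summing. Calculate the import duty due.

$9,800.94

Line 1 (83.31, Drenia, 2,496 units, $311,825.28):
Base rate for 83.31 is 7.5% + $1.42/unit.
Origin Drenia qualifies under the Galador–Drenia agreement and 83.31 is covered: preferential rate Free applies instead.
The additional-duty order on 83.31 targets Tyrara, not Drenia; it does not apply.
Duty = $311,825.28 × 0% = $0.00.
Line 2 (72.56, Drenia, 2,493 pairs, $31,087.71):
Base rate for 72.56 is $2.21/pair.
Origin Drenia qualifies under the Galador–Drenia agreement and 72.56 is covered: preferential rate Free applies instead.
Duty = $31,087.71 × 0% = $0.00.
Line 3 (74.31, Drenius, 2,232 liters, $57,652.56):
Base rate for 74.31 is 17%.
Duty = $57,652.56 × 17% = $9,800.94.
Total = $0.00 + $0.00 + $9,800.94 = $9,800.94.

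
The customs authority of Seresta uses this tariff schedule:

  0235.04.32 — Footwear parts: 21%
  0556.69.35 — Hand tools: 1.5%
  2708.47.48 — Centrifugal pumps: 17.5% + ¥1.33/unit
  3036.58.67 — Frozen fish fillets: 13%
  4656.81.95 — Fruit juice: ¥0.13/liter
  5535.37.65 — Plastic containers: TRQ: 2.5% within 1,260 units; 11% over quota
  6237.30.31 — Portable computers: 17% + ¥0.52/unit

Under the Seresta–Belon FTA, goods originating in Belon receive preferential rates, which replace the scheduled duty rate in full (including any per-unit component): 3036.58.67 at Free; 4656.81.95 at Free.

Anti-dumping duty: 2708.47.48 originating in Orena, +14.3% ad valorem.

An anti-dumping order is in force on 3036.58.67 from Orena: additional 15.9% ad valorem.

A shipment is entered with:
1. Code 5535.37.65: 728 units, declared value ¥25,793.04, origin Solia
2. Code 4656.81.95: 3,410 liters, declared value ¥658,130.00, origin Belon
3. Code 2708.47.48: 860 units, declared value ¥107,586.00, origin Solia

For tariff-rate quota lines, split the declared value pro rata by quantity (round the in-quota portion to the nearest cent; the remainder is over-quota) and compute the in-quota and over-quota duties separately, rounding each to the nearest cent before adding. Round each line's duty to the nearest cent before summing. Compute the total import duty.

¥20,616.18

Line 1 (5535.37.65, Solia, 728 units, ¥25,793.04):
Code 5535.37.65 is under a tariff-rate quota (threshold 1,260 units). Quantity 728 units is within the quota, so the in-quota rate 2.5% applies to the full value.
Duty = ¥25,793.04 × 2.5% = ¥644.83.
Line 2 (4656.81.95, Belon, 3,410 liters, ¥658,130.00):
Base rate for 4656.81.95 is ¥0.13/liter.
Origin Belon qualifies under the Seresta–Belon agreement and 4656.81.95 is covered: preferential rate Free applies instead.
Duty = ¥658,130.00 × 0% = ¥0.00.
Line 3 (2708.47.48, Solia, 860 units, ¥107,586.00):
Base rate for 2708.47.48 is 17.5% + ¥1.33/unit.
The additional-duty order on 2708.47.48 targets Orena, not Solia; it does not apply.
Duty = ¥107,586.00 × 17.5% + 860 × ¥1.33 = ¥19,971.35.
Total = ¥644.83 + ¥0.00 + ¥19,971.35 = ¥20,616.18.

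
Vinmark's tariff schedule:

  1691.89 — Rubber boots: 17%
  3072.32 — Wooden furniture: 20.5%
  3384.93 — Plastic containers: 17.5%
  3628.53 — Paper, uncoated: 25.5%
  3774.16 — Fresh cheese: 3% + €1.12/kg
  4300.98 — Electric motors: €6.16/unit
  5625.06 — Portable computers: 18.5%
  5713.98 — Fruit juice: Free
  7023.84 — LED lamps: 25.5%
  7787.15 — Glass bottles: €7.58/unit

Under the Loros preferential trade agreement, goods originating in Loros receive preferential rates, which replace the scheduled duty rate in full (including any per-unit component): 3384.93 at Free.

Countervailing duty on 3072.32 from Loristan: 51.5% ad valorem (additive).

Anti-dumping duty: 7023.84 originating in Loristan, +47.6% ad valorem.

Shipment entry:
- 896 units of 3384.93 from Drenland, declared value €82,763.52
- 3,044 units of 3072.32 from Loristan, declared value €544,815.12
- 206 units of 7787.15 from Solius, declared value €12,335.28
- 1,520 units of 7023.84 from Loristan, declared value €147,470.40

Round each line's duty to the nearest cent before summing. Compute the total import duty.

€516,112.85

Line 1 (3384.93, Drenland, 896 units, €82,763.52):
Base rate for 3384.93 is 17.5%.
3384.93 has an FTA preferential rate, but origin Drenland is not Loros; base rate stands.
Duty = €82,763.52 × 17.5% = €14,483.62.
Line 2 (3072.32, Loristan, 3,044 units, €544,815.12):
Base rate for 3072.32 is 20.5%.
Additional duty on 3072.32 from Loristan: +51.5%. Applied ad valorem rate: 20.5% + 51.5% = 72%.
Duty = €544,815.12 × 72% = €392,266.89.
Line 3 (7787.15, Solius, 206 units, €12,335.28):
Base rate for 7787.15 is €7.58/unit.
Duty = 206 × €7.58 = €1,561.48.
Line 4 (7023.84, Loristan, 1,520 units, €147,470.40):
Base rate for 7023.84 is 25.5%.
Additional duty on 7023.84 from Loristan: +47.6%. Applied ad valorem rate: 25.5% + 47.6% = 73.1%.
Duty = €147,470.40 × 73.1% = €107,800.86.
Total = €14,483.62 + €392,266.89 + €1,561.48 + €107,800.86 = €516,112.85.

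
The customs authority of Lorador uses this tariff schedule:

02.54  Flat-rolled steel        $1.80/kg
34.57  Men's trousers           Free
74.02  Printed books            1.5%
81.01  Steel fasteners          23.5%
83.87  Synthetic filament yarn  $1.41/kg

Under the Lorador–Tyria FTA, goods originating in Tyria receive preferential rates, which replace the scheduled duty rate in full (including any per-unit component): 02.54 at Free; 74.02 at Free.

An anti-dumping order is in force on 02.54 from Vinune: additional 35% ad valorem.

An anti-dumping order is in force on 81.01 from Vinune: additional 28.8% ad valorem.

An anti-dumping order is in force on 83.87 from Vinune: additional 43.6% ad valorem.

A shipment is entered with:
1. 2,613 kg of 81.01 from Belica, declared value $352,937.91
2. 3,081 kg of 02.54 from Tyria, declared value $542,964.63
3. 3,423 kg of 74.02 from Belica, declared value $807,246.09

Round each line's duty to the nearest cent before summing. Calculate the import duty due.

Line 1 (81.01, Belica, 2,613 kg, $352,937.91):
Base rate for 81.01 is 23.5%.
The additional-duty order on 81.01 targets Vinune, not Belica; it does not apply.
Duty = $352,937.91 × 23.5% = $82,940.41.
Line 2 (02.54, Tyria, 3,081 kg, $542,964.63):
Base rate for 02.54 is $1.80/kg.
Origin Tyria qualifies under the Lorador–Tyria agreement and 02.54 is covered: preferential rate Free applies instead.
The additional-duty order on 02.54 targets Vinune, not Tyria; it does not apply.
Duty = $542,964.63 × 0% = $0.00.
Line 3 (74.02, Belica, 3,423 kg, $807,246.09):
Base rate for 74.02 is 1.5%.
74.02 has an FTA preferential rate, but origin Belica is not Tyria; base rate stands.
Duty = $807,246.09 × 1.5% = $12,108.69.
Total = $82,940.41 + $0.00 + $12,108.69 = $95,049.10.

$95,049.10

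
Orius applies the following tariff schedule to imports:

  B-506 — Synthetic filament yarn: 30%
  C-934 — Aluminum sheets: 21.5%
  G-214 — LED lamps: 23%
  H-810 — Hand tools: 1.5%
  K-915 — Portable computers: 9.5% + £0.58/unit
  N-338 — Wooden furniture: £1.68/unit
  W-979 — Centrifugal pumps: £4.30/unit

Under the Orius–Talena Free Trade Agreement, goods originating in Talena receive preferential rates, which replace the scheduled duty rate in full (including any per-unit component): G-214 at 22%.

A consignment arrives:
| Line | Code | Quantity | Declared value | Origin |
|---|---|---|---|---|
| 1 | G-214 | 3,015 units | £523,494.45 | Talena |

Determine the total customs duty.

£115,168.78

Line 1 (G-214, Talena, 3,015 units, £523,494.45):
Base rate for G-214 is 23%.
Origin Talena qualifies under the Orius–Talena agreement and G-214 is covered: preferential rate 22% applies instead.
Duty = £523,494.45 × 22% = £115,168.78.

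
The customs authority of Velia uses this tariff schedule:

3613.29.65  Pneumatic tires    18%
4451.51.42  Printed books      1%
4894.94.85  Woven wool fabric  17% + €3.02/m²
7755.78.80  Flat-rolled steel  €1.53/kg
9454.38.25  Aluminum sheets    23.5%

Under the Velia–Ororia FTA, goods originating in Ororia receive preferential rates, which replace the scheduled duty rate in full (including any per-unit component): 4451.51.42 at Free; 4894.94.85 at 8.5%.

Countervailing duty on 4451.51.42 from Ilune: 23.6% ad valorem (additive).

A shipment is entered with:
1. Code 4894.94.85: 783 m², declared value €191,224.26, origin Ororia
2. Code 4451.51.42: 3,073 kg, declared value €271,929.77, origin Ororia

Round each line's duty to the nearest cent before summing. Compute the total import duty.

Line 1 (4894.94.85, Ororia, 783 m², €191,224.26):
Base rate for 4894.94.85 is 17% + €3.02/m².
Origin Ororia qualifies under the Velia–Ororia agreement and 4894.94.85 is covered: preferential rate 8.5% applies instead.
Duty = €191,224.26 × 8.5% = €16,254.06.
Line 2 (4451.51.42, Ororia, 3,073 kg, €271,929.77):
Base rate for 4451.51.42 is 1%.
Origin Ororia qualifies under the Velia–Ororia agreement and 4451.51.42 is covered: preferential rate Free applies instead.
The additional-duty order on 4451.51.42 targets Ilune, not Ororia; it does not apply.
Duty = €271,929.77 × 0% = €0.00.
Total = €16,254.06 + €0.00 = €16,254.06.

€16,254.06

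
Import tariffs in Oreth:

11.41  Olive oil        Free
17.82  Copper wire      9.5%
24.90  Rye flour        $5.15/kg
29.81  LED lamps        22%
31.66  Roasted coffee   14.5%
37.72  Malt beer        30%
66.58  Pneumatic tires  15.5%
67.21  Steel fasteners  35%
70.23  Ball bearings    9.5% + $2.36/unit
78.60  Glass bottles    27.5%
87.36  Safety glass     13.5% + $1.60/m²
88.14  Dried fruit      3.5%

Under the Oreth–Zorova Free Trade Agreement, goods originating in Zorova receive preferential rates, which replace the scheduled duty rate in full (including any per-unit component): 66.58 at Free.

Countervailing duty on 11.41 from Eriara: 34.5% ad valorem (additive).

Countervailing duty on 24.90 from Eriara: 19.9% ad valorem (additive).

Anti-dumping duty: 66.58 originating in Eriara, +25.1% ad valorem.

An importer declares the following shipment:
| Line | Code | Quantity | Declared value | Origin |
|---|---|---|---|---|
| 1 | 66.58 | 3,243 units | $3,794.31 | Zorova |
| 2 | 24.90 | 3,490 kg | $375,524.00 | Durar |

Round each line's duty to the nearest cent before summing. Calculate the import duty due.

Line 1 (66.58, Zorova, 3,243 units, $3,794.31):
Base rate for 66.58 is 15.5%.
Origin Zorova qualifies under the Oreth–Zorova agreement and 66.58 is covered: preferential rate Free applies instead.
The additional-duty order on 66.58 targets Eriara, not Zorova; it does not apply.
Duty = $3,794.31 × 0% = $0.00.
Line 2 (24.90, Durar, 3,490 kg, $375,524.00):
Base rate for 24.90 is $5.15/kg.
The additional-duty order on 24.90 targets Eriara, not Durar; it does not apply.
Duty = 3,490 × $5.15 = $17,973.50.
Total = $0.00 + $17,973.50 = $17,973.50.

$17,973.50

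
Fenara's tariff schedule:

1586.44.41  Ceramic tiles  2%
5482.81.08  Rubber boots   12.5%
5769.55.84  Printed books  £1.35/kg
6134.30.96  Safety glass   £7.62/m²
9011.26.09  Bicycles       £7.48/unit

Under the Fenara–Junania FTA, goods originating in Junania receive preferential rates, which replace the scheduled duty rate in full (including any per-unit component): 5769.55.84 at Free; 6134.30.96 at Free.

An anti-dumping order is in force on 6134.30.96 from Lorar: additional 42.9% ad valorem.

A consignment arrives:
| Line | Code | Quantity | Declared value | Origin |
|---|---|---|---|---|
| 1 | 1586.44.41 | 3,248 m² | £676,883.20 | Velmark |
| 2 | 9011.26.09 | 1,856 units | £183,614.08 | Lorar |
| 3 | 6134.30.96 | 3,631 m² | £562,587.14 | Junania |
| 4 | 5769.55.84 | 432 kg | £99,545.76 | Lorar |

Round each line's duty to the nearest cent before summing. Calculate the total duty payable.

£28,003.74

Line 1 (1586.44.41, Velmark, 3,248 m², £676,883.20):
Base rate for 1586.44.41 is 2%.
Duty = £676,883.20 × 2% = £13,537.66.
Line 2 (9011.26.09, Lorar, 1,856 units, £183,614.08):
Base rate for 9011.26.09 is £7.48/unit.
Duty = 1,856 × £7.48 = £13,882.88.
Line 3 (6134.30.96, Junania, 3,631 m², £562,587.14):
Base rate for 6134.30.96 is £7.62/m².
Origin Junania qualifies under the Fenara–Junania agreement and 6134.30.96 is covered: preferential rate Free applies instead.
The additional-duty order on 6134.30.96 targets Lorar, not Junania; it does not apply.
Duty = £562,587.14 × 0% = £0.00.
Line 4 (5769.55.84, Lorar, 432 kg, £99,545.76):
Base rate for 5769.55.84 is £1.35/kg.
5769.55.84 has an FTA preferential rate, but origin Lorar is not Junania; base rate stands.
Duty = 432 × £1.35 = £583.20.
Total = £13,537.66 + £13,882.88 + £0.00 + £583.20 = £28,003.74.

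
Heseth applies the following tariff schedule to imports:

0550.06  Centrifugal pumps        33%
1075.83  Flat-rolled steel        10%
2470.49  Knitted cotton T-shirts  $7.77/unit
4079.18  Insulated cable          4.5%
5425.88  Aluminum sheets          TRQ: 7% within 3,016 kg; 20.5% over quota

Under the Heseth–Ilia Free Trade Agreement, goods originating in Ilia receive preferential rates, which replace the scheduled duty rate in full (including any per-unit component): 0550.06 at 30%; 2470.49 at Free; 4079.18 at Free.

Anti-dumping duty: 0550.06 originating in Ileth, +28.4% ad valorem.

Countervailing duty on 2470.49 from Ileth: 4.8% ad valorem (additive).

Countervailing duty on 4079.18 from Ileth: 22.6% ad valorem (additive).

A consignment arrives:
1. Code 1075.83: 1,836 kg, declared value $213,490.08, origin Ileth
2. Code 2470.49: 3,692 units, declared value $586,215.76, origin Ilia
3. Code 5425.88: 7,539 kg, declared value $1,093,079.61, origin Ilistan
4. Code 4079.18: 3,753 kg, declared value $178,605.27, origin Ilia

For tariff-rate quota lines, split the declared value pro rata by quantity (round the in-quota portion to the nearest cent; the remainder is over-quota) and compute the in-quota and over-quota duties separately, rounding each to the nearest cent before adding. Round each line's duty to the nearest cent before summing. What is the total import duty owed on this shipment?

Line 1 (1075.83, Ileth, 1,836 kg, $213,490.08):
Base rate for 1075.83 is 10%.
Duty = $213,490.08 × 10% = $21,349.01.
Line 2 (2470.49, Ilia, 3,692 units, $586,215.76):
Base rate for 2470.49 is $7.77/unit.
Origin Ilia qualifies under the Heseth–Ilia agreement and 2470.49 is covered: preferential rate Free applies instead.
The additional-duty order on 2470.49 targets Ileth, not Ilia; it does not apply.
Duty = $586,215.76 × 0% = $0.00.
Line 3 (5425.88, Ilistan, 7,539 kg, $1,093,079.61):
Code 5425.88 is under a tariff-rate quota (threshold 3,016 kg). In-quota: 3,016 kg at 7%; over-quota: 4,523 kg at 20.5%.
Pro-rata value split: in-quota = $1,093,079.61 × 3,016/7,539 = $437,289.84; over-quota = $1,093,079.61 − $437,289.84 = $655,789.77.
In-quota duty = $437,289.84 × 7% = $30,610.29. Over-quota duty = $655,789.77 × 20.5% = $134,436.90.
Line duty = $30,610.29 + $134,436.90 = $165,047.19.
Line 4 (4079.18, Ilia, 3,753 kg, $178,605.27):
Base rate for 4079.18 is 4.5%.
Origin Ilia qualifies under the Heseth–Ilia agreement and 4079.18 is covered: preferential rate Free applies instead.
The additional-duty order on 4079.18 targets Ileth, not Ilia; it does not apply.
Duty = $178,605.27 × 0% = $0.00.
Total = $21,349.01 + $0.00 + $165,047.19 + $0.00 = $186,396.20.

$186,396.20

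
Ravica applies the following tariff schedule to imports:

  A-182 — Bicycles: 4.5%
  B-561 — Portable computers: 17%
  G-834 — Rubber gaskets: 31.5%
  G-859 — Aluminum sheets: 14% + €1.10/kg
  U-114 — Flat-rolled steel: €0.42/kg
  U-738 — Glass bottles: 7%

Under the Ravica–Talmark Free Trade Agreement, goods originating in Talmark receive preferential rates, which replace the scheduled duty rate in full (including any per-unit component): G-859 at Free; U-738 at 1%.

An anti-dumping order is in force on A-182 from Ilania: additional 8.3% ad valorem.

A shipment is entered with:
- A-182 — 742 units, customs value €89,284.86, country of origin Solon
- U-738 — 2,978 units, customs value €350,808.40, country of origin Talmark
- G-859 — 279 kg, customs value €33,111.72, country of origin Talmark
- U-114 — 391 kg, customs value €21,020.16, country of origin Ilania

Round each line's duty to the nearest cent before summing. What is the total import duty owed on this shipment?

€7,690.12

Line 1 (A-182, Solon, 742 units, €89,284.86):
Base rate for A-182 is 4.5%.
The additional-duty order on A-182 targets Ilania, not Solon; it does not apply.
Duty = €89,284.86 × 4.5% = €4,017.82.
Line 2 (U-738, Talmark, 2,978 units, €350,808.40):
Base rate for U-738 is 7%.
Origin Talmark qualifies under the Ravica–Talmark agreement and U-738 is covered: preferential rate 1% applies instead.
Duty = €350,808.40 × 1% = €3,508.08.
Line 3 (G-859, Talmark, 279 kg, €33,111.72):
Base rate for G-859 is 14% + €1.10/kg.
Origin Talmark qualifies under the Ravica–Talmark agreement and G-859 is covered: preferential rate Free applies instead.
Duty = €33,111.72 × 0% = €0.00.
Line 4 (U-114, Ilania, 391 kg, €21,020.16):
Base rate for U-114 is €0.42/kg.
Duty = 391 × €0.42 = €164.22.
Total = €4,017.82 + €3,508.08 + €0.00 + €164.22 = €7,690.12.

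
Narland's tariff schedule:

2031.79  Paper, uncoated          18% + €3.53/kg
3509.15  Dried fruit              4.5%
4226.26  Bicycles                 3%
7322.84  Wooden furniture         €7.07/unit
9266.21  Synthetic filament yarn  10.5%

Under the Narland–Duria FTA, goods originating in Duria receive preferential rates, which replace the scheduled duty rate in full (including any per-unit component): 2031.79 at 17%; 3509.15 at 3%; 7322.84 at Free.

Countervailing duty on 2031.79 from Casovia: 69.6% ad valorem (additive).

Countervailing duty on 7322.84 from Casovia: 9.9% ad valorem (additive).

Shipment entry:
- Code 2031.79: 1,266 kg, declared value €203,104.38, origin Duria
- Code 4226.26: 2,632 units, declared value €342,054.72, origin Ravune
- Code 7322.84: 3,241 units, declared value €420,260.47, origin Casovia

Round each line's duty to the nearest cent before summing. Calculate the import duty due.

Line 1 (2031.79, Duria, 1,266 kg, €203,104.38):
Base rate for 2031.79 is 18% + €3.53/kg.
Origin Duria qualifies under the Narland–Duria agreement and 2031.79 is covered: preferential rate 17% applies instead.
The additional-duty order on 2031.79 targets Casovia, not Duria; it does not apply.
Duty = €203,104.38 × 17% = €34,527.74.
Line 2 (4226.26, Ravune, 2,632 units, €342,054.72):
Base rate for 4226.26 is 3%.
Duty = €342,054.72 × 3% = €10,261.64.
Line 3 (7322.84, Casovia, 3,241 units, €420,260.47):
Base rate for 7322.84 is €7.07/unit.
7322.84 has an FTA preferential rate, but origin Casovia is not Duria; base rate stands.
Additional duty on 7322.84 from Casovia: +9.9% ad valorem. Applied ad valorem rate = 9.9%.
Duty = €420,260.47 × 9.9% + 3,241 × €7.07 = €64,519.66.
Total = €34,527.74 + €10,261.64 + €64,519.66 = €109,309.04.

€109,309.04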